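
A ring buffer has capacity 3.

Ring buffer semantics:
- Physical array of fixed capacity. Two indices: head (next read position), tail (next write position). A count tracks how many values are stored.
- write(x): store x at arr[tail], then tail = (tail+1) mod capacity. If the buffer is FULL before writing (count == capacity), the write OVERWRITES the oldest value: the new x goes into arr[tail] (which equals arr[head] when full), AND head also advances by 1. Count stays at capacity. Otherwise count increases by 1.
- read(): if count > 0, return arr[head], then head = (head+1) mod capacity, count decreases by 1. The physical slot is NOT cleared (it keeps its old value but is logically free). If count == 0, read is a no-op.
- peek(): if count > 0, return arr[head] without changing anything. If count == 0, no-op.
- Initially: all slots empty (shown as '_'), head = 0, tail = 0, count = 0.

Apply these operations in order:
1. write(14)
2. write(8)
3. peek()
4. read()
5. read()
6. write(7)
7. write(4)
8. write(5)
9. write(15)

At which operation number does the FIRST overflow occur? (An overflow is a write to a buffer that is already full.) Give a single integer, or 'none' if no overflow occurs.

After op 1 (write(14)): arr=[14 _ _] head=0 tail=1 count=1
After op 2 (write(8)): arr=[14 8 _] head=0 tail=2 count=2
After op 3 (peek()): arr=[14 8 _] head=0 tail=2 count=2
After op 4 (read()): arr=[14 8 _] head=1 tail=2 count=1
After op 5 (read()): arr=[14 8 _] head=2 tail=2 count=0
After op 6 (write(7)): arr=[14 8 7] head=2 tail=0 count=1
After op 7 (write(4)): arr=[4 8 7] head=2 tail=1 count=2
After op 8 (write(5)): arr=[4 5 7] head=2 tail=2 count=3
After op 9 (write(15)): arr=[4 5 15] head=0 tail=0 count=3

Answer: 9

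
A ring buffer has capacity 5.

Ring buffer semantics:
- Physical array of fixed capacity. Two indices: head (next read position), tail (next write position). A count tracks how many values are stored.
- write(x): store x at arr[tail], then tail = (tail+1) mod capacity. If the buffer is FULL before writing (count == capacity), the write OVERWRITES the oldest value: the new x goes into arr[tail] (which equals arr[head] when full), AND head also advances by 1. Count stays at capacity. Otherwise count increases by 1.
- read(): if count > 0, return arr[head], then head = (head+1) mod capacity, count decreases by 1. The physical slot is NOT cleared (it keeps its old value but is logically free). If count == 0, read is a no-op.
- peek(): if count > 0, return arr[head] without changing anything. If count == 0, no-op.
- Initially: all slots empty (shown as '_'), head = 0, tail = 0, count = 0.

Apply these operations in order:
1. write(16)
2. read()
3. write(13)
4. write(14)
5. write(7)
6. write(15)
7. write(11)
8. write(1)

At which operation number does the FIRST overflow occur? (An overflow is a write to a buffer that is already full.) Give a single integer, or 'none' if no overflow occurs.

Answer: 8

Derivation:
After op 1 (write(16)): arr=[16 _ _ _ _] head=0 tail=1 count=1
After op 2 (read()): arr=[16 _ _ _ _] head=1 tail=1 count=0
After op 3 (write(13)): arr=[16 13 _ _ _] head=1 tail=2 count=1
After op 4 (write(14)): arr=[16 13 14 _ _] head=1 tail=3 count=2
After op 5 (write(7)): arr=[16 13 14 7 _] head=1 tail=4 count=3
After op 6 (write(15)): arr=[16 13 14 7 15] head=1 tail=0 count=4
After op 7 (write(11)): arr=[11 13 14 7 15] head=1 tail=1 count=5
After op 8 (write(1)): arr=[11 1 14 7 15] head=2 tail=2 count=5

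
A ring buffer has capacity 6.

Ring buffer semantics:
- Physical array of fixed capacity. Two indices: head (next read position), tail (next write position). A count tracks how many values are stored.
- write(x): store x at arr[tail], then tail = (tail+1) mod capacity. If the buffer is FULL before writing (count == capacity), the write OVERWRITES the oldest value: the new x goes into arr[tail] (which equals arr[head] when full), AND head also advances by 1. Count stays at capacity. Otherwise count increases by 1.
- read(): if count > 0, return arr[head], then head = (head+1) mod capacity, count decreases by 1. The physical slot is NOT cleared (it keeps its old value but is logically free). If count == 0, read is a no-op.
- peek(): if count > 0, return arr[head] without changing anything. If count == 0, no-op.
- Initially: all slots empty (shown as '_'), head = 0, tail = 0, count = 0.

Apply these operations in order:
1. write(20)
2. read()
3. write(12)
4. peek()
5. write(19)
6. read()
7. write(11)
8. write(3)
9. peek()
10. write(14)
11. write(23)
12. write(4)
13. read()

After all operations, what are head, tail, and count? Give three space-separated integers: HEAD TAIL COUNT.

Answer: 3 2 5

Derivation:
After op 1 (write(20)): arr=[20 _ _ _ _ _] head=0 tail=1 count=1
After op 2 (read()): arr=[20 _ _ _ _ _] head=1 tail=1 count=0
After op 3 (write(12)): arr=[20 12 _ _ _ _] head=1 tail=2 count=1
After op 4 (peek()): arr=[20 12 _ _ _ _] head=1 tail=2 count=1
After op 5 (write(19)): arr=[20 12 19 _ _ _] head=1 tail=3 count=2
After op 6 (read()): arr=[20 12 19 _ _ _] head=2 tail=3 count=1
After op 7 (write(11)): arr=[20 12 19 11 _ _] head=2 tail=4 count=2
After op 8 (write(3)): arr=[20 12 19 11 3 _] head=2 tail=5 count=3
After op 9 (peek()): arr=[20 12 19 11 3 _] head=2 tail=5 count=3
After op 10 (write(14)): arr=[20 12 19 11 3 14] head=2 tail=0 count=4
After op 11 (write(23)): arr=[23 12 19 11 3 14] head=2 tail=1 count=5
After op 12 (write(4)): arr=[23 4 19 11 3 14] head=2 tail=2 count=6
After op 13 (read()): arr=[23 4 19 11 3 14] head=3 tail=2 count=5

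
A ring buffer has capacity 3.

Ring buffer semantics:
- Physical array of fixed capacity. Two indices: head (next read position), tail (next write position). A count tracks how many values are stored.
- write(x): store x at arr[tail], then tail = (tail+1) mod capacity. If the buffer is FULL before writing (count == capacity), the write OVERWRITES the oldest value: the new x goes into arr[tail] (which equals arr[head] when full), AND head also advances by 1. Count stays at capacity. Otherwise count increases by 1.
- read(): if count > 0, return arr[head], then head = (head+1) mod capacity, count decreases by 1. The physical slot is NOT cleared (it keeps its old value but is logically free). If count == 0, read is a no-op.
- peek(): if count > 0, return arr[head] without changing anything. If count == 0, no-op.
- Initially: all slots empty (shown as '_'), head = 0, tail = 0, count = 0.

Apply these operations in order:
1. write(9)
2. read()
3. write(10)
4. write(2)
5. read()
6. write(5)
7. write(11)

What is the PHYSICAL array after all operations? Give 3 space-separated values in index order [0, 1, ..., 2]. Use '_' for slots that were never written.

Answer: 5 11 2

Derivation:
After op 1 (write(9)): arr=[9 _ _] head=0 tail=1 count=1
After op 2 (read()): arr=[9 _ _] head=1 tail=1 count=0
After op 3 (write(10)): arr=[9 10 _] head=1 tail=2 count=1
After op 4 (write(2)): arr=[9 10 2] head=1 tail=0 count=2
After op 5 (read()): arr=[9 10 2] head=2 tail=0 count=1
After op 6 (write(5)): arr=[5 10 2] head=2 tail=1 count=2
After op 7 (write(11)): arr=[5 11 2] head=2 tail=2 count=3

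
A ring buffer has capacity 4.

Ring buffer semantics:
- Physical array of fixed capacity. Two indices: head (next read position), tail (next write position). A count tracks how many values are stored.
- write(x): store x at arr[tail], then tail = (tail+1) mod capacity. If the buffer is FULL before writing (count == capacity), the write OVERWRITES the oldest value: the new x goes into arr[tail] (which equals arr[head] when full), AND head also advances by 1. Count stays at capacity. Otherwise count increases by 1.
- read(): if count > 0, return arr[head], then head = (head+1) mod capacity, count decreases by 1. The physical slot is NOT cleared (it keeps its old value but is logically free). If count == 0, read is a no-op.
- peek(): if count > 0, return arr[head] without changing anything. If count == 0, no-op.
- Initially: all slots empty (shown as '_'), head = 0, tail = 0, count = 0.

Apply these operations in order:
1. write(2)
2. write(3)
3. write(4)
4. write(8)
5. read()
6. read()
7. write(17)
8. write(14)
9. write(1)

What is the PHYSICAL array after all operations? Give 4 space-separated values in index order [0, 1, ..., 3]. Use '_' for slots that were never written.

After op 1 (write(2)): arr=[2 _ _ _] head=0 tail=1 count=1
After op 2 (write(3)): arr=[2 3 _ _] head=0 tail=2 count=2
After op 3 (write(4)): arr=[2 3 4 _] head=0 tail=3 count=3
After op 4 (write(8)): arr=[2 3 4 8] head=0 tail=0 count=4
After op 5 (read()): arr=[2 3 4 8] head=1 tail=0 count=3
After op 6 (read()): arr=[2 3 4 8] head=2 tail=0 count=2
After op 7 (write(17)): arr=[17 3 4 8] head=2 tail=1 count=3
After op 8 (write(14)): arr=[17 14 4 8] head=2 tail=2 count=4
After op 9 (write(1)): arr=[17 14 1 8] head=3 tail=3 count=4

Answer: 17 14 1 8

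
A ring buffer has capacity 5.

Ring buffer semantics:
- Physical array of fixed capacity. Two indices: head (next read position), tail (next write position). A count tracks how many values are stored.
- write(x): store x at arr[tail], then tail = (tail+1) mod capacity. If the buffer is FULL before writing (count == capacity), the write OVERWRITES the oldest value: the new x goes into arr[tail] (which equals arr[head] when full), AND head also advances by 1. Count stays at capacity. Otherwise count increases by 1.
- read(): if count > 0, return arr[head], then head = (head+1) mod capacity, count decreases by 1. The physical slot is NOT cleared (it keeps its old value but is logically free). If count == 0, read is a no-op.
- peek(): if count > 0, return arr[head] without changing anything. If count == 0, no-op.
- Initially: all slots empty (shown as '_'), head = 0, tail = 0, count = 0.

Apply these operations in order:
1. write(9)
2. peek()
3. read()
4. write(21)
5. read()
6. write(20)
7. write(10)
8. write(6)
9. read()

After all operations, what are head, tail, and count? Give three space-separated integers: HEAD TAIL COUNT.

Answer: 3 0 2

Derivation:
After op 1 (write(9)): arr=[9 _ _ _ _] head=0 tail=1 count=1
After op 2 (peek()): arr=[9 _ _ _ _] head=0 tail=1 count=1
After op 3 (read()): arr=[9 _ _ _ _] head=1 tail=1 count=0
After op 4 (write(21)): arr=[9 21 _ _ _] head=1 tail=2 count=1
After op 5 (read()): arr=[9 21 _ _ _] head=2 tail=2 count=0
After op 6 (write(20)): arr=[9 21 20 _ _] head=2 tail=3 count=1
After op 7 (write(10)): arr=[9 21 20 10 _] head=2 tail=4 count=2
After op 8 (write(6)): arr=[9 21 20 10 6] head=2 tail=0 count=3
After op 9 (read()): arr=[9 21 20 10 6] head=3 tail=0 count=2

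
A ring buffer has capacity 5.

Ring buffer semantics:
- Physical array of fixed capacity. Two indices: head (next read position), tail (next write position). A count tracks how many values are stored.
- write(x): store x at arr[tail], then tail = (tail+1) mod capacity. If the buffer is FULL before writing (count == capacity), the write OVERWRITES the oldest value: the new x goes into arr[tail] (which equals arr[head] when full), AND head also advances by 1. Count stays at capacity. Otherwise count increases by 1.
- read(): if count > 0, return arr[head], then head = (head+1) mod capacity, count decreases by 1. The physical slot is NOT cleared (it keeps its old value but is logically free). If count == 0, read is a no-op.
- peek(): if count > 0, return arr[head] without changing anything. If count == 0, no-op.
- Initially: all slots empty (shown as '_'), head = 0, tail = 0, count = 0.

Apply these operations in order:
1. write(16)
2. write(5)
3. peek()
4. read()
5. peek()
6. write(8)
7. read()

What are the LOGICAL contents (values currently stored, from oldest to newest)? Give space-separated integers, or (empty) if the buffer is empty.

After op 1 (write(16)): arr=[16 _ _ _ _] head=0 tail=1 count=1
After op 2 (write(5)): arr=[16 5 _ _ _] head=0 tail=2 count=2
After op 3 (peek()): arr=[16 5 _ _ _] head=0 tail=2 count=2
After op 4 (read()): arr=[16 5 _ _ _] head=1 tail=2 count=1
After op 5 (peek()): arr=[16 5 _ _ _] head=1 tail=2 count=1
After op 6 (write(8)): arr=[16 5 8 _ _] head=1 tail=3 count=2
After op 7 (read()): arr=[16 5 8 _ _] head=2 tail=3 count=1

Answer: 8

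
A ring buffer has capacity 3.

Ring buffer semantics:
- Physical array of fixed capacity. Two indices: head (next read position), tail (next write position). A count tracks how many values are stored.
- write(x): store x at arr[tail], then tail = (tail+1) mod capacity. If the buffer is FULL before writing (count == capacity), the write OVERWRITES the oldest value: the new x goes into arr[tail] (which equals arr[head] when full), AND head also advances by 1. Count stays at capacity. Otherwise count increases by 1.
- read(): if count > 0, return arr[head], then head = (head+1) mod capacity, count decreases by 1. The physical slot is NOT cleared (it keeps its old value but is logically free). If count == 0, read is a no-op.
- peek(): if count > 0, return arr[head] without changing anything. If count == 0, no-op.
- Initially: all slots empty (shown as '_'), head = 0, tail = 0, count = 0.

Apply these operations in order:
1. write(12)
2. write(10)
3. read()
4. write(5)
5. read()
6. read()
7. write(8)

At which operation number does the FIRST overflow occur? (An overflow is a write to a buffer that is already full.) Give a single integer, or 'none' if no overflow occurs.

After op 1 (write(12)): arr=[12 _ _] head=0 tail=1 count=1
After op 2 (write(10)): arr=[12 10 _] head=0 tail=2 count=2
After op 3 (read()): arr=[12 10 _] head=1 tail=2 count=1
After op 4 (write(5)): arr=[12 10 5] head=1 tail=0 count=2
After op 5 (read()): arr=[12 10 5] head=2 tail=0 count=1
After op 6 (read()): arr=[12 10 5] head=0 tail=0 count=0
After op 7 (write(8)): arr=[8 10 5] head=0 tail=1 count=1

Answer: none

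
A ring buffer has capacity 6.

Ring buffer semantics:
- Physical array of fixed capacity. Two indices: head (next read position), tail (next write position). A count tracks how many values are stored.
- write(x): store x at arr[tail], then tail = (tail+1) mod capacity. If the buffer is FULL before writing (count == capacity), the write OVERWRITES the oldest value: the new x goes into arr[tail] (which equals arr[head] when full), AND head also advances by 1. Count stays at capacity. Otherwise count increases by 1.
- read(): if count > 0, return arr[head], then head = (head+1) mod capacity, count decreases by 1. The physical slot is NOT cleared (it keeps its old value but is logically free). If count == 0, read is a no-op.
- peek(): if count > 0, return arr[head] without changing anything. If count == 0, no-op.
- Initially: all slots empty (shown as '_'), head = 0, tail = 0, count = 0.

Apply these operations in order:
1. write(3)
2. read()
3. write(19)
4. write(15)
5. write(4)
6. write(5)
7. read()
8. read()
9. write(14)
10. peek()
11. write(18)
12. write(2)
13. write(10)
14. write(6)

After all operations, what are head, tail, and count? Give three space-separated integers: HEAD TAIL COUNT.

Answer: 4 4 6

Derivation:
After op 1 (write(3)): arr=[3 _ _ _ _ _] head=0 tail=1 count=1
After op 2 (read()): arr=[3 _ _ _ _ _] head=1 tail=1 count=0
After op 3 (write(19)): arr=[3 19 _ _ _ _] head=1 tail=2 count=1
After op 4 (write(15)): arr=[3 19 15 _ _ _] head=1 tail=3 count=2
After op 5 (write(4)): arr=[3 19 15 4 _ _] head=1 tail=4 count=3
After op 6 (write(5)): arr=[3 19 15 4 5 _] head=1 tail=5 count=4
After op 7 (read()): arr=[3 19 15 4 5 _] head=2 tail=5 count=3
After op 8 (read()): arr=[3 19 15 4 5 _] head=3 tail=5 count=2
After op 9 (write(14)): arr=[3 19 15 4 5 14] head=3 tail=0 count=3
After op 10 (peek()): arr=[3 19 15 4 5 14] head=3 tail=0 count=3
After op 11 (write(18)): arr=[18 19 15 4 5 14] head=3 tail=1 count=4
After op 12 (write(2)): arr=[18 2 15 4 5 14] head=3 tail=2 count=5
After op 13 (write(10)): arr=[18 2 10 4 5 14] head=3 tail=3 count=6
After op 14 (write(6)): arr=[18 2 10 6 5 14] head=4 tail=4 count=6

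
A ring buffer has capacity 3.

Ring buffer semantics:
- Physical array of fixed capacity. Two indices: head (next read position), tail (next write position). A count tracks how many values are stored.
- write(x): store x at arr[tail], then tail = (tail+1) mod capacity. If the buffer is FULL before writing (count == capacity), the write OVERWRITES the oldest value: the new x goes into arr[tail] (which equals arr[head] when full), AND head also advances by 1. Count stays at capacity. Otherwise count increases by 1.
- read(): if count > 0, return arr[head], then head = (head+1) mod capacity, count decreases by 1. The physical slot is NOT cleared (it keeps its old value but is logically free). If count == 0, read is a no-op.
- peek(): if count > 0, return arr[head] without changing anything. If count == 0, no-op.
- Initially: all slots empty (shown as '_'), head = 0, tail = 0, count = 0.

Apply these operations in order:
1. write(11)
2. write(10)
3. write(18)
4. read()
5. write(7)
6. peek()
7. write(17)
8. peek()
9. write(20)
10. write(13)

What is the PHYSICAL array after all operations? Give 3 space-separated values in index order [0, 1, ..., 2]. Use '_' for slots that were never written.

Answer: 13 17 20

Derivation:
After op 1 (write(11)): arr=[11 _ _] head=0 tail=1 count=1
After op 2 (write(10)): arr=[11 10 _] head=0 tail=2 count=2
After op 3 (write(18)): arr=[11 10 18] head=0 tail=0 count=3
After op 4 (read()): arr=[11 10 18] head=1 tail=0 count=2
After op 5 (write(7)): arr=[7 10 18] head=1 tail=1 count=3
After op 6 (peek()): arr=[7 10 18] head=1 tail=1 count=3
After op 7 (write(17)): arr=[7 17 18] head=2 tail=2 count=3
After op 8 (peek()): arr=[7 17 18] head=2 tail=2 count=3
After op 9 (write(20)): arr=[7 17 20] head=0 tail=0 count=3
After op 10 (write(13)): arr=[13 17 20] head=1 tail=1 count=3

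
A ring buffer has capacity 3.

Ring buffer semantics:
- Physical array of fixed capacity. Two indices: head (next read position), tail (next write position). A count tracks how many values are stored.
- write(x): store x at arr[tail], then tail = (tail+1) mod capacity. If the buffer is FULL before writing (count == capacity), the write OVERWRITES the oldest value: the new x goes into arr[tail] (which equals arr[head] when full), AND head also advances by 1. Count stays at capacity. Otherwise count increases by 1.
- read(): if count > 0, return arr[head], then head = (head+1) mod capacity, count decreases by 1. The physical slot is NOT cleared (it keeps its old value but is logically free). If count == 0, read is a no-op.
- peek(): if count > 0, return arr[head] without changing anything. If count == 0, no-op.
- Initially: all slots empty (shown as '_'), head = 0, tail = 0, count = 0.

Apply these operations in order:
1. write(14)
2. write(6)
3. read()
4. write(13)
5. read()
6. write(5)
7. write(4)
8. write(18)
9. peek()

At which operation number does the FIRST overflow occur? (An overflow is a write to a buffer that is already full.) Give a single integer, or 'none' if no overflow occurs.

After op 1 (write(14)): arr=[14 _ _] head=0 tail=1 count=1
After op 2 (write(6)): arr=[14 6 _] head=0 tail=2 count=2
After op 3 (read()): arr=[14 6 _] head=1 tail=2 count=1
After op 4 (write(13)): arr=[14 6 13] head=1 tail=0 count=2
After op 5 (read()): arr=[14 6 13] head=2 tail=0 count=1
After op 6 (write(5)): arr=[5 6 13] head=2 tail=1 count=2
After op 7 (write(4)): arr=[5 4 13] head=2 tail=2 count=3
After op 8 (write(18)): arr=[5 4 18] head=0 tail=0 count=3
After op 9 (peek()): arr=[5 4 18] head=0 tail=0 count=3

Answer: 8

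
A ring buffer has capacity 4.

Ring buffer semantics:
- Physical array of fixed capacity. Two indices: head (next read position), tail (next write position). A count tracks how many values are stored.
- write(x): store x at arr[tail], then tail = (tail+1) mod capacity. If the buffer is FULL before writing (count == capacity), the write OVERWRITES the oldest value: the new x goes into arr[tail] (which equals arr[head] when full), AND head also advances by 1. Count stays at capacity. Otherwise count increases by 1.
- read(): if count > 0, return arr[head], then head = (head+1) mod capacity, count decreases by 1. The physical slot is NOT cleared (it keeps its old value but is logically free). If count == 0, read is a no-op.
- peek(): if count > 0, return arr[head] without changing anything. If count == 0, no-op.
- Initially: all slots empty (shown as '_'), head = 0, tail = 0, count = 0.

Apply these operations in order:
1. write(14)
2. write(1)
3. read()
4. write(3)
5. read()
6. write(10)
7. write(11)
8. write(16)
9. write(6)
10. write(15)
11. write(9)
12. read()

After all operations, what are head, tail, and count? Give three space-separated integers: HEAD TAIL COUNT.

After op 1 (write(14)): arr=[14 _ _ _] head=0 tail=1 count=1
After op 2 (write(1)): arr=[14 1 _ _] head=0 tail=2 count=2
After op 3 (read()): arr=[14 1 _ _] head=1 tail=2 count=1
After op 4 (write(3)): arr=[14 1 3 _] head=1 tail=3 count=2
After op 5 (read()): arr=[14 1 3 _] head=2 tail=3 count=1
After op 6 (write(10)): arr=[14 1 3 10] head=2 tail=0 count=2
After op 7 (write(11)): arr=[11 1 3 10] head=2 tail=1 count=3
After op 8 (write(16)): arr=[11 16 3 10] head=2 tail=2 count=4
After op 9 (write(6)): arr=[11 16 6 10] head=3 tail=3 count=4
After op 10 (write(15)): arr=[11 16 6 15] head=0 tail=0 count=4
After op 11 (write(9)): arr=[9 16 6 15] head=1 tail=1 count=4
After op 12 (read()): arr=[9 16 6 15] head=2 tail=1 count=3

Answer: 2 1 3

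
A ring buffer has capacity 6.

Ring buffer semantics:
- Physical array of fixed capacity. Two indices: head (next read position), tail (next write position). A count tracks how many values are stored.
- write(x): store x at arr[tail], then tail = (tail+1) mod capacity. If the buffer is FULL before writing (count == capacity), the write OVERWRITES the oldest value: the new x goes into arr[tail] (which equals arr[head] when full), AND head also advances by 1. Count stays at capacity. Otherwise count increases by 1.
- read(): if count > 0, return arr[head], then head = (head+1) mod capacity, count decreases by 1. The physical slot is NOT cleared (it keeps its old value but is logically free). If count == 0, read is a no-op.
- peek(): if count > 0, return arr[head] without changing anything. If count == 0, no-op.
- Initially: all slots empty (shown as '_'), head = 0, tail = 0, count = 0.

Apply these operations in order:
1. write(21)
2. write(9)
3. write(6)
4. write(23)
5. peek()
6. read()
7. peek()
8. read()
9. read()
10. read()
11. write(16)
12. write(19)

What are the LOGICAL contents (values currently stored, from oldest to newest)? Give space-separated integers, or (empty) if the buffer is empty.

After op 1 (write(21)): arr=[21 _ _ _ _ _] head=0 tail=1 count=1
After op 2 (write(9)): arr=[21 9 _ _ _ _] head=0 tail=2 count=2
After op 3 (write(6)): arr=[21 9 6 _ _ _] head=0 tail=3 count=3
After op 4 (write(23)): arr=[21 9 6 23 _ _] head=0 tail=4 count=4
After op 5 (peek()): arr=[21 9 6 23 _ _] head=0 tail=4 count=4
After op 6 (read()): arr=[21 9 6 23 _ _] head=1 tail=4 count=3
After op 7 (peek()): arr=[21 9 6 23 _ _] head=1 tail=4 count=3
After op 8 (read()): arr=[21 9 6 23 _ _] head=2 tail=4 count=2
After op 9 (read()): arr=[21 9 6 23 _ _] head=3 tail=4 count=1
After op 10 (read()): arr=[21 9 6 23 _ _] head=4 tail=4 count=0
After op 11 (write(16)): arr=[21 9 6 23 16 _] head=4 tail=5 count=1
After op 12 (write(19)): arr=[21 9 6 23 16 19] head=4 tail=0 count=2

Answer: 16 19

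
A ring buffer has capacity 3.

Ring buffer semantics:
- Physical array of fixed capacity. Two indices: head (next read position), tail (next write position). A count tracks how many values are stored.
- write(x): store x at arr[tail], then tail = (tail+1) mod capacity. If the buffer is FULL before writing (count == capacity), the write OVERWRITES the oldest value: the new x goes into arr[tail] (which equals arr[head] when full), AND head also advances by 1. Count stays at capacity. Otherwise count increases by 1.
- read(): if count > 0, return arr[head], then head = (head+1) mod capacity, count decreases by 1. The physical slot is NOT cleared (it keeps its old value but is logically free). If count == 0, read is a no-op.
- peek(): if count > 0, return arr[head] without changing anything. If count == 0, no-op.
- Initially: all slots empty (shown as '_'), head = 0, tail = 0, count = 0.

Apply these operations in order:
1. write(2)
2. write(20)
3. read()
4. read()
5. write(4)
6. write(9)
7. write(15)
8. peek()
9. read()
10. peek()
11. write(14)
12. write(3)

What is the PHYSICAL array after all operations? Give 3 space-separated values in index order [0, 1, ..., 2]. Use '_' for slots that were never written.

Answer: 3 15 14

Derivation:
After op 1 (write(2)): arr=[2 _ _] head=0 tail=1 count=1
After op 2 (write(20)): arr=[2 20 _] head=0 tail=2 count=2
After op 3 (read()): arr=[2 20 _] head=1 tail=2 count=1
After op 4 (read()): arr=[2 20 _] head=2 tail=2 count=0
After op 5 (write(4)): arr=[2 20 4] head=2 tail=0 count=1
After op 6 (write(9)): arr=[9 20 4] head=2 tail=1 count=2
After op 7 (write(15)): arr=[9 15 4] head=2 tail=2 count=3
After op 8 (peek()): arr=[9 15 4] head=2 tail=2 count=3
After op 9 (read()): arr=[9 15 4] head=0 tail=2 count=2
After op 10 (peek()): arr=[9 15 4] head=0 tail=2 count=2
After op 11 (write(14)): arr=[9 15 14] head=0 tail=0 count=3
After op 12 (write(3)): arr=[3 15 14] head=1 tail=1 count=3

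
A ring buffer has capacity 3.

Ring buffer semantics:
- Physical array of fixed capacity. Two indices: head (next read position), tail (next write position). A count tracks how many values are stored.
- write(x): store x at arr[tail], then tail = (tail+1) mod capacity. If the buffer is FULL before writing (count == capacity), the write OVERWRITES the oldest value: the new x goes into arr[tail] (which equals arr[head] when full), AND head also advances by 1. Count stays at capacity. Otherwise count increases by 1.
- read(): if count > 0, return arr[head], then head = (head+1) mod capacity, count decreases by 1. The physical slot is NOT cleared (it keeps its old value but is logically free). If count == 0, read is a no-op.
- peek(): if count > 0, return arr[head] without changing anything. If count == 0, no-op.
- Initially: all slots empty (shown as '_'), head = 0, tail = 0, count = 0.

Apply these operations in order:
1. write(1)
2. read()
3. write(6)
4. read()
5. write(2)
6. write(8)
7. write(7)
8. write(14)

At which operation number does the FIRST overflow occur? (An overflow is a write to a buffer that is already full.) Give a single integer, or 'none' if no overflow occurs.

Answer: 8

Derivation:
After op 1 (write(1)): arr=[1 _ _] head=0 tail=1 count=1
After op 2 (read()): arr=[1 _ _] head=1 tail=1 count=0
After op 3 (write(6)): arr=[1 6 _] head=1 tail=2 count=1
After op 4 (read()): arr=[1 6 _] head=2 tail=2 count=0
After op 5 (write(2)): arr=[1 6 2] head=2 tail=0 count=1
After op 6 (write(8)): arr=[8 6 2] head=2 tail=1 count=2
After op 7 (write(7)): arr=[8 7 2] head=2 tail=2 count=3
After op 8 (write(14)): arr=[8 7 14] head=0 tail=0 count=3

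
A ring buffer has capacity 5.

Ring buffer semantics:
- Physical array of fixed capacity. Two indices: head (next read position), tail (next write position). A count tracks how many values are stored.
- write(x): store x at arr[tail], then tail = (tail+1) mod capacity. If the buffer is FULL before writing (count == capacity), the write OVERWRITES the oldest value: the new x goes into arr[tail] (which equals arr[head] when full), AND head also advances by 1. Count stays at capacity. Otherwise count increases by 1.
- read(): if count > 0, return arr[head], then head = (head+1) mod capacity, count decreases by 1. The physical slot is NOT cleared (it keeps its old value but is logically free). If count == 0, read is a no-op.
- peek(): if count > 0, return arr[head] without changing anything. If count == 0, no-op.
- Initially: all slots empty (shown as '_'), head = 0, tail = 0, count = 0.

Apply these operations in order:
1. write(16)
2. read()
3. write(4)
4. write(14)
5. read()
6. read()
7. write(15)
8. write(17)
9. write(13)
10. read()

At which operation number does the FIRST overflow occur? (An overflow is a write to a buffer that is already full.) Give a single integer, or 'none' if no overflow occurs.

Answer: none

Derivation:
After op 1 (write(16)): arr=[16 _ _ _ _] head=0 tail=1 count=1
After op 2 (read()): arr=[16 _ _ _ _] head=1 tail=1 count=0
After op 3 (write(4)): arr=[16 4 _ _ _] head=1 tail=2 count=1
After op 4 (write(14)): arr=[16 4 14 _ _] head=1 tail=3 count=2
After op 5 (read()): arr=[16 4 14 _ _] head=2 tail=3 count=1
After op 6 (read()): arr=[16 4 14 _ _] head=3 tail=3 count=0
After op 7 (write(15)): arr=[16 4 14 15 _] head=3 tail=4 count=1
After op 8 (write(17)): arr=[16 4 14 15 17] head=3 tail=0 count=2
After op 9 (write(13)): arr=[13 4 14 15 17] head=3 tail=1 count=3
After op 10 (read()): arr=[13 4 14 15 17] head=4 tail=1 count=2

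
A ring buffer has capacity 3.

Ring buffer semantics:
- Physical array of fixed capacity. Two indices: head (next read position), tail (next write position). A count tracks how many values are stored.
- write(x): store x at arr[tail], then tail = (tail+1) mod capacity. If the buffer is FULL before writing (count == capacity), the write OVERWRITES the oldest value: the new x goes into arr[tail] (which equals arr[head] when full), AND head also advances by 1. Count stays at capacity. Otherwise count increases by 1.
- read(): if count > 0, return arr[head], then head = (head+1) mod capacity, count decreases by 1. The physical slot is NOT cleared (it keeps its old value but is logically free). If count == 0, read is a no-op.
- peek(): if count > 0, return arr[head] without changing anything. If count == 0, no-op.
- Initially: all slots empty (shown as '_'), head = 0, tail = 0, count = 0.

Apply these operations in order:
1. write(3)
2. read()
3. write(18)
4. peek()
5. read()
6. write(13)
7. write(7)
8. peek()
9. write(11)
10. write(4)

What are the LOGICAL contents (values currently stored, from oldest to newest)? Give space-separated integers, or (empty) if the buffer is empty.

After op 1 (write(3)): arr=[3 _ _] head=0 tail=1 count=1
After op 2 (read()): arr=[3 _ _] head=1 tail=1 count=0
After op 3 (write(18)): arr=[3 18 _] head=1 tail=2 count=1
After op 4 (peek()): arr=[3 18 _] head=1 tail=2 count=1
After op 5 (read()): arr=[3 18 _] head=2 tail=2 count=0
After op 6 (write(13)): arr=[3 18 13] head=2 tail=0 count=1
After op 7 (write(7)): arr=[7 18 13] head=2 tail=1 count=2
After op 8 (peek()): arr=[7 18 13] head=2 tail=1 count=2
After op 9 (write(11)): arr=[7 11 13] head=2 tail=2 count=3
After op 10 (write(4)): arr=[7 11 4] head=0 tail=0 count=3

Answer: 7 11 4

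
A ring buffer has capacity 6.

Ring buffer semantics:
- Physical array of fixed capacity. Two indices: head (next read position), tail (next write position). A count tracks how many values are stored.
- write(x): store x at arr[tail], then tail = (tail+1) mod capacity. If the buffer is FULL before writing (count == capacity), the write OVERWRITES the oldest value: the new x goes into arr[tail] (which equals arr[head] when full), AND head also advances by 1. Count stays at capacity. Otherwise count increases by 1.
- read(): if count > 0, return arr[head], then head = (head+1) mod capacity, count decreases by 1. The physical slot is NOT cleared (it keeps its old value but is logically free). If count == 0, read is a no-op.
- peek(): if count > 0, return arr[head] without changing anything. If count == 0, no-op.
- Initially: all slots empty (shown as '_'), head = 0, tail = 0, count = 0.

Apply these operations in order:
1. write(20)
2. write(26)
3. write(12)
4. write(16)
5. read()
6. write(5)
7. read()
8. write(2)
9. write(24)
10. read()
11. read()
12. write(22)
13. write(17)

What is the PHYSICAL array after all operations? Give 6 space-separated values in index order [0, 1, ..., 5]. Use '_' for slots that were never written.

After op 1 (write(20)): arr=[20 _ _ _ _ _] head=0 tail=1 count=1
After op 2 (write(26)): arr=[20 26 _ _ _ _] head=0 tail=2 count=2
After op 3 (write(12)): arr=[20 26 12 _ _ _] head=0 tail=3 count=3
After op 4 (write(16)): arr=[20 26 12 16 _ _] head=0 tail=4 count=4
After op 5 (read()): arr=[20 26 12 16 _ _] head=1 tail=4 count=3
After op 6 (write(5)): arr=[20 26 12 16 5 _] head=1 tail=5 count=4
After op 7 (read()): arr=[20 26 12 16 5 _] head=2 tail=5 count=3
After op 8 (write(2)): arr=[20 26 12 16 5 2] head=2 tail=0 count=4
After op 9 (write(24)): arr=[24 26 12 16 5 2] head=2 tail=1 count=5
After op 10 (read()): arr=[24 26 12 16 5 2] head=3 tail=1 count=4
After op 11 (read()): arr=[24 26 12 16 5 2] head=4 tail=1 count=3
After op 12 (write(22)): arr=[24 22 12 16 5 2] head=4 tail=2 count=4
After op 13 (write(17)): arr=[24 22 17 16 5 2] head=4 tail=3 count=5

Answer: 24 22 17 16 5 2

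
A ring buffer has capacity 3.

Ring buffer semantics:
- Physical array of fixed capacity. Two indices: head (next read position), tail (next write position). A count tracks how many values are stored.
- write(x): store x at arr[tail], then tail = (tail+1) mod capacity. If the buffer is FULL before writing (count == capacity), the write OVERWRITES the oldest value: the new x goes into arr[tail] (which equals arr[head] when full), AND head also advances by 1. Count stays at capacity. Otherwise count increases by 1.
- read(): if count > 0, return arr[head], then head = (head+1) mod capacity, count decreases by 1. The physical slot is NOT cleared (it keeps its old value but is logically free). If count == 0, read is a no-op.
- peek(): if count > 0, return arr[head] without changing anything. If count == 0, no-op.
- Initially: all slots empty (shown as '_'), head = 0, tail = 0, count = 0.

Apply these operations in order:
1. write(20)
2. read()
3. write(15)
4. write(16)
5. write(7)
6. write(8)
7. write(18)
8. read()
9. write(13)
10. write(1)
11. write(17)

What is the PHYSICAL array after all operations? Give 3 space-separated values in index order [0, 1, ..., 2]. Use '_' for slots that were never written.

After op 1 (write(20)): arr=[20 _ _] head=0 tail=1 count=1
After op 2 (read()): arr=[20 _ _] head=1 tail=1 count=0
After op 3 (write(15)): arr=[20 15 _] head=1 tail=2 count=1
After op 4 (write(16)): arr=[20 15 16] head=1 tail=0 count=2
After op 5 (write(7)): arr=[7 15 16] head=1 tail=1 count=3
After op 6 (write(8)): arr=[7 8 16] head=2 tail=2 count=3
After op 7 (write(18)): arr=[7 8 18] head=0 tail=0 count=3
After op 8 (read()): arr=[7 8 18] head=1 tail=0 count=2
After op 9 (write(13)): arr=[13 8 18] head=1 tail=1 count=3
After op 10 (write(1)): arr=[13 1 18] head=2 tail=2 count=3
After op 11 (write(17)): arr=[13 1 17] head=0 tail=0 count=3

Answer: 13 1 17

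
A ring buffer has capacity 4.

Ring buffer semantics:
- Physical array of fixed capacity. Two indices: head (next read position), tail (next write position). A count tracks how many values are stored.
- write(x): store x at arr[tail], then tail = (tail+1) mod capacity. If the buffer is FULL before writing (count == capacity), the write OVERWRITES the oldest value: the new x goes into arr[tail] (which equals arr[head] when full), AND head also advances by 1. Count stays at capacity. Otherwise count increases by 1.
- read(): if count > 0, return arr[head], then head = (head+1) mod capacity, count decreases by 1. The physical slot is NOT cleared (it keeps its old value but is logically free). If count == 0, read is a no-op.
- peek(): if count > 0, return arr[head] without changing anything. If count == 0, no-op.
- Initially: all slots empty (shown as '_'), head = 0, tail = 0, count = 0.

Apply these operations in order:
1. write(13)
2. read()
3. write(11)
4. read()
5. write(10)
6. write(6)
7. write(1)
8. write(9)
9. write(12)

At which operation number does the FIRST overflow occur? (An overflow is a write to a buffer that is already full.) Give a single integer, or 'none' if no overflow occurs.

After op 1 (write(13)): arr=[13 _ _ _] head=0 tail=1 count=1
After op 2 (read()): arr=[13 _ _ _] head=1 tail=1 count=0
After op 3 (write(11)): arr=[13 11 _ _] head=1 tail=2 count=1
After op 4 (read()): arr=[13 11 _ _] head=2 tail=2 count=0
After op 5 (write(10)): arr=[13 11 10 _] head=2 tail=3 count=1
After op 6 (write(6)): arr=[13 11 10 6] head=2 tail=0 count=2
After op 7 (write(1)): arr=[1 11 10 6] head=2 tail=1 count=3
After op 8 (write(9)): arr=[1 9 10 6] head=2 tail=2 count=4
After op 9 (write(12)): arr=[1 9 12 6] head=3 tail=3 count=4

Answer: 9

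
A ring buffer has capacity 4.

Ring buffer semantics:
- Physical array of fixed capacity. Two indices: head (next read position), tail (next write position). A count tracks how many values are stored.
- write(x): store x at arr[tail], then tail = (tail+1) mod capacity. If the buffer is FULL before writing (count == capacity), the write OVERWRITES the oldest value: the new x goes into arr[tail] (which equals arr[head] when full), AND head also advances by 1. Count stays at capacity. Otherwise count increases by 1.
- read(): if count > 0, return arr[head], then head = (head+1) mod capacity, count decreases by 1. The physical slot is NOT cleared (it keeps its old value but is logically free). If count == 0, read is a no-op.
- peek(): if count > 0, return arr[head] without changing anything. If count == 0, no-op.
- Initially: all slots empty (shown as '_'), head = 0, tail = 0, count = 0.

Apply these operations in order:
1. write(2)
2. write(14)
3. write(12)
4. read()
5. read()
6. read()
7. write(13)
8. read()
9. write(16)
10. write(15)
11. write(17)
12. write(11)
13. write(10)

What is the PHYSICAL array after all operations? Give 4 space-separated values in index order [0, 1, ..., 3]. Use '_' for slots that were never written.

After op 1 (write(2)): arr=[2 _ _ _] head=0 tail=1 count=1
After op 2 (write(14)): arr=[2 14 _ _] head=0 tail=2 count=2
After op 3 (write(12)): arr=[2 14 12 _] head=0 tail=3 count=3
After op 4 (read()): arr=[2 14 12 _] head=1 tail=3 count=2
After op 5 (read()): arr=[2 14 12 _] head=2 tail=3 count=1
After op 6 (read()): arr=[2 14 12 _] head=3 tail=3 count=0
After op 7 (write(13)): arr=[2 14 12 13] head=3 tail=0 count=1
After op 8 (read()): arr=[2 14 12 13] head=0 tail=0 count=0
After op 9 (write(16)): arr=[16 14 12 13] head=0 tail=1 count=1
After op 10 (write(15)): arr=[16 15 12 13] head=0 tail=2 count=2
After op 11 (write(17)): arr=[16 15 17 13] head=0 tail=3 count=3
After op 12 (write(11)): arr=[16 15 17 11] head=0 tail=0 count=4
After op 13 (write(10)): arr=[10 15 17 11] head=1 tail=1 count=4

Answer: 10 15 17 11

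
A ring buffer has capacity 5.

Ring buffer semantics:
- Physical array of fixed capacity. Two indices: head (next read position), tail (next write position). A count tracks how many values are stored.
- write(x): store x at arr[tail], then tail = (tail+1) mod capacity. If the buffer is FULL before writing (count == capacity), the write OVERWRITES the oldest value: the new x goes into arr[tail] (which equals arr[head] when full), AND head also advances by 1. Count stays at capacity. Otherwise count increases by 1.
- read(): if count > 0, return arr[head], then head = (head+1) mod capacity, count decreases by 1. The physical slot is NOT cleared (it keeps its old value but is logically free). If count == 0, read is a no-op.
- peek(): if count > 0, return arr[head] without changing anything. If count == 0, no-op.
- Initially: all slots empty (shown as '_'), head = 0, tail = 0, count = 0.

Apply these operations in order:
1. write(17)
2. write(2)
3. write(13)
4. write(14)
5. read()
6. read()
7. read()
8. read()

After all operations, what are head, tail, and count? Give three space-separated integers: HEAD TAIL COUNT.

Answer: 4 4 0

Derivation:
After op 1 (write(17)): arr=[17 _ _ _ _] head=0 tail=1 count=1
After op 2 (write(2)): arr=[17 2 _ _ _] head=0 tail=2 count=2
After op 3 (write(13)): arr=[17 2 13 _ _] head=0 tail=3 count=3
After op 4 (write(14)): arr=[17 2 13 14 _] head=0 tail=4 count=4
After op 5 (read()): arr=[17 2 13 14 _] head=1 tail=4 count=3
After op 6 (read()): arr=[17 2 13 14 _] head=2 tail=4 count=2
After op 7 (read()): arr=[17 2 13 14 _] head=3 tail=4 count=1
After op 8 (read()): arr=[17 2 13 14 _] head=4 tail=4 count=0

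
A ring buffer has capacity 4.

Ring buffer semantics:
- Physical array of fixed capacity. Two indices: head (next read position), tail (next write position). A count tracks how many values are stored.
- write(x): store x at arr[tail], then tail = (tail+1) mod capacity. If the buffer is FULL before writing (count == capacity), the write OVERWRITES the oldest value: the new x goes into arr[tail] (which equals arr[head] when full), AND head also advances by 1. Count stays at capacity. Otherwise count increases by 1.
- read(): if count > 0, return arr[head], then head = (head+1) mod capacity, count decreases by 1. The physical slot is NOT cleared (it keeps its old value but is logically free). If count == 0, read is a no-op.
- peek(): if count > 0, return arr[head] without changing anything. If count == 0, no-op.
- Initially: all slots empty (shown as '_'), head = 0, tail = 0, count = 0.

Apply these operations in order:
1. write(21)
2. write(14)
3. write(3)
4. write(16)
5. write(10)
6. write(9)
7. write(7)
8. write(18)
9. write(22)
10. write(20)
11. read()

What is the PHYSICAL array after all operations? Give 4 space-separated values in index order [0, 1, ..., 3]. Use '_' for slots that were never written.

Answer: 22 20 7 18

Derivation:
After op 1 (write(21)): arr=[21 _ _ _] head=0 tail=1 count=1
After op 2 (write(14)): arr=[21 14 _ _] head=0 tail=2 count=2
After op 3 (write(3)): arr=[21 14 3 _] head=0 tail=3 count=3
After op 4 (write(16)): arr=[21 14 3 16] head=0 tail=0 count=4
After op 5 (write(10)): arr=[10 14 3 16] head=1 tail=1 count=4
After op 6 (write(9)): arr=[10 9 3 16] head=2 tail=2 count=4
After op 7 (write(7)): arr=[10 9 7 16] head=3 tail=3 count=4
After op 8 (write(18)): arr=[10 9 7 18] head=0 tail=0 count=4
After op 9 (write(22)): arr=[22 9 7 18] head=1 tail=1 count=4
After op 10 (write(20)): arr=[22 20 7 18] head=2 tail=2 count=4
After op 11 (read()): arr=[22 20 7 18] head=3 tail=2 count=3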